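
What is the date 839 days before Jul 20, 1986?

April 2, 1984

−365 (one year) → Jul 20, 1985 (474 left).
−365 (one year) → Jul 20, 1984 (109 left).
−20 → Jun 30, 1984 (end of Jun, 30 days; 89 left).
−30 → May 31, 1984 (end of May, 31 days; 59 left).
−31 → Apr 30, 1984 (end of Apr, 30 days; 28 left).
−28 → Apr 2, 1984.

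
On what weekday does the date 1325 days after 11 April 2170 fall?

Friday

First find the weekday of Apr 11, 2170. Doomsday rule: the anchor day for the 2100s is Sunday. For year 70: 70÷12 = 5 r 10, and 10÷4 = 2, so 5+10+2 = 17.
Sunday + 17 ≡ Wednesday — that's 2170's doomsday.
In April the doomsday date is Apr 4.
Apr 11 is 7 days after Apr 4; 7 mod 7 = 0, so Wednesday + 0 = Wednesday.
1325 mod 7 = 2, so 1325 days after a Wednesday is Wednesday + 2 = Friday.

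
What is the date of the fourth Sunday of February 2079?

February 26, 2079

February 1, 2079 is a Wednesday.
The first Sunday is therefore February 5 (4 days later).
The fourth Sunday is 5 + 3×7 = February 26.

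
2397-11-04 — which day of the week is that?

Doomsday rule: the anchor day for the 2300s is Wednesday. For year 97: 97÷12 = 8 r 1, and 1÷4 = 0, so 8+1+0 = 9.
Wednesday + 9 ≡ Friday — that's 2397's doomsday.
In November the doomsday date is Nov 7.
Nov 4 is 3 days before Nov 7; 3 mod 7 = 3, so Friday − 3 = Tuesday.

Tuesday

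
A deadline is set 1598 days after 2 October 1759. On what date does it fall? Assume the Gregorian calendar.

February 16, 1764

+366 (one year; includes Feb 29, 1760) → Oct 2, 1760 (1232 left).
+365 (one year) → Oct 2, 1761 (867 left).
+365 (one year) → Oct 2, 1762 (502 left).
+365 (one year) → Oct 2, 1763 (137 left).
Oct has 31 days: +30 → Nov 1, 1763 (107 left).
Nov has 30 days: +30 → Dec 1, 1763 (77 left).
Dec has 31 days: +31 → Jan 1, 1764 (46 left).
Jan has 31 days: +31 → Feb 1, 1764 (15 left).
+15 → Feb 16, 1764.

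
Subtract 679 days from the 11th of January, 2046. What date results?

March 3, 2044

−365 (one year) → Jan 11, 2045 (314 left).
−11 → Dec 31, 2044 (end of Dec, 31 days; 303 left).
−31 → Nov 30, 2044 (end of Nov, 30 days; 272 left).
−30 → Oct 31, 2044 (end of Oct, 31 days; 242 left).
−31 → Sep 30, 2044 (end of Sep, 30 days; 211 left).
−30 → Aug 31, 2044 (end of Aug, 31 days; 181 left).
−31 → Jul 31, 2044 (end of Jul, 31 days; 150 left).
−31 → Jun 30, 2044 (end of Jun, 30 days; 119 left).
−30 → May 31, 2044 (end of May, 31 days; 89 left).
−31 → Apr 30, 2044 (end of Apr, 30 days; 58 left).
−30 → Mar 31, 2044 (end of Mar, 31 days; 28 left).
−28 → Mar 3, 2044.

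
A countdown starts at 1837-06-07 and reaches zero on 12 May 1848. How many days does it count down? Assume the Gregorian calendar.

3992

Jun 7, 1837 → Jun 7, 1838: 365 days.
Jun 7, 1838 → Jun 7, 1839: 365 days.
Jun 7, 1839 → Jun 7, 1840: 366 days (Feb 29, 1840 is in that span).
Jun 7, 1840 → Jun 7, 1841: 365 days.
Jun 7, 1841 → Jun 7, 1842: 365 days.
Jun 7, 1842 → Jun 7, 1843: 365 days.
Jun 7, 1843 → Jun 7, 1844: 366 days (Feb 29, 1844 is in that span).
Jun 7, 1844 → Jun 7, 1845: 365 days.
Jun 7, 1845 → Jun 7, 1846: 365 days.
Jun 7, 1846 → Jun 7, 1847: 365 days.
Jun 7, 1847 → Jul 7, 1847: 30 days (June has 30).
Jul 7, 1847 → Aug 7, 1847: 31 days (July has 31).
Aug 7, 1847 → Sep 7, 1847: 31 days (August has 31).
Sep 7, 1847 → Oct 7, 1847: 30 days (September has 30).
Oct 7, 1847 → Nov 7, 1847: 31 days (October has 31).
Nov 7, 1847 → Dec 7, 1847: 30 days (November has 30).
Dec 7, 1847 → Jan 7, 1848: 31 days (December has 31).
Jan 7, 1848 → Feb 7, 1848: 31 days (January has 31).
Feb 7, 1848 → Mar 7, 1848: 29 days (February has 29).
Mar 7, 1848 → Apr 7, 1848: 31 days (March has 31).
Apr 7, 1848 → May 7, 1848: 30 days (April has 30).
May 7, 1848 → May 12, 1848: 5 days.
Total: 3992 days.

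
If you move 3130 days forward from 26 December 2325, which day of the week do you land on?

First find the weekday of Dec 26, 2325. Doomsday rule: the anchor day for the 2300s is Wednesday. For year 25: 25÷12 = 2 r 1, and 1÷4 = 0, so 2+1+0 = 3.
Wednesday + 3 ≡ Saturday — that's 2325's doomsday.
In December the doomsday date is Dec 12.
Dec 26 is 14 days after Dec 12; 14 mod 7 = 0, so Saturday + 0 = Saturday.
3130 mod 7 = 1, so 3130 days after a Saturday is Saturday + 1 = Sunday.

Sunday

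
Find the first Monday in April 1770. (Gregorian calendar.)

April 2, 1770

April 1, 1770 is a Sunday.
The first Monday is therefore April 2 (1 days later).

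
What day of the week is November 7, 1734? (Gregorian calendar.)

Doomsday rule: the anchor day for the 1700s is Sunday. For year 34: 34÷12 = 2 r 10, and 10÷4 = 2, so 2+10+2 = 14.
Sunday + 14 ≡ Sunday — that's 1734's doomsday.
In November the doomsday date is Nov 7.
Nov 7 is the doomsday itself: Sunday.

Sunday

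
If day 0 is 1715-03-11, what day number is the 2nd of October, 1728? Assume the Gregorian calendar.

4954

Mar 11, 1715 → Mar 11, 1716: 366 days (Feb 29, 1716 is in that span).
Mar 11, 1716 → Mar 11, 1717: 365 days.
Mar 11, 1717 → Mar 11, 1718: 365 days.
Mar 11, 1718 → Mar 11, 1719: 365 days.
Mar 11, 1719 → Mar 11, 1720: 366 days (Feb 29, 1720 is in that span).
Mar 11, 1720 → Mar 11, 1721: 365 days.
Mar 11, 1721 → Mar 11, 1722: 365 days.
Mar 11, 1722 → Mar 11, 1723: 365 days.
Mar 11, 1723 → Mar 11, 1724: 366 days (Feb 29, 1724 is in that span).
Mar 11, 1724 → Mar 11, 1725: 365 days.
Mar 11, 1725 → Mar 11, 1726: 365 days.
Mar 11, 1726 → Mar 11, 1727: 365 days.
Mar 11, 1727 → Mar 11, 1728: 366 days (Feb 29, 1728 is in that span).
Mar 11, 1728 → Apr 11, 1728: 31 days (March has 31).
Apr 11, 1728 → May 11, 1728: 30 days (April has 30).
May 11, 1728 → Jun 11, 1728: 31 days (May has 31).
Jun 11, 1728 → Jul 11, 1728: 30 days (June has 30).
Jul 11, 1728 → Aug 11, 1728: 31 days (July has 31).
Aug 11, 1728 → Sep 11, 1728: 31 days (August has 31).
Sep 11, 1728 → Oct 2, 1728: 21 days.
Total: 4954 days.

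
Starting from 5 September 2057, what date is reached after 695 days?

August 1, 2059

+365 (one year) → Sep 5, 2058 (330 left).
Sep has 30 days: +26 → Oct 1, 2058 (304 left).
Oct has 31 days: +31 → Nov 1, 2058 (273 left).
Nov has 30 days: +30 → Dec 1, 2058 (243 left).
Dec has 31 days: +31 → Jan 1, 2059 (212 left).
Jan has 31 days: +31 → Feb 1, 2059 (181 left).
Feb has 28 days: +28 → Mar 1, 2059 (153 left).
Mar has 31 days: +31 → Apr 1, 2059 (122 left).
Apr has 30 days: +30 → May 1, 2059 (92 left).
May has 31 days: +31 → Jun 1, 2059 (61 left).
Jun has 30 days: +30 → Jul 1, 2059 (31 left).
Jul has 31 days: +31 → Aug 1, 2059 (0 left).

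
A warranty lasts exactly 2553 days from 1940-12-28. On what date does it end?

+365 (one year) → Dec 28, 1941 (2188 left).
+365 (one year) → Dec 28, 1942 (1823 left).
+365 (one year) → Dec 28, 1943 (1458 left).
+366 (one year; includes Feb 29, 1944) → Dec 28, 1944 (1092 left).
+365 (one year) → Dec 28, 1945 (727 left).
+365 (one year) → Dec 28, 1946 (362 left).
Dec has 31 days: +4 → Jan 1, 1947 (358 left).
Jan has 31 days: +31 → Feb 1, 1947 (327 left).
Feb has 28 days: +28 → Mar 1, 1947 (299 left).
Mar has 31 days: +31 → Apr 1, 1947 (268 left).
Apr has 30 days: +30 → May 1, 1947 (238 left).
May has 31 days: +31 → Jun 1, 1947 (207 left).
Jun has 30 days: +30 → Jul 1, 1947 (177 left).
Jul has 31 days: +31 → Aug 1, 1947 (146 left).
Aug has 31 days: +31 → Sep 1, 1947 (115 left).
Sep has 30 days: +30 → Oct 1, 1947 (85 left).
Oct has 31 days: +31 → Nov 1, 1947 (54 left).
Nov has 30 days: +30 → Dec 1, 1947 (24 left).
+24 → Dec 25, 1947.

December 25, 1947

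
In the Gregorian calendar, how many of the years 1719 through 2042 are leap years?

Multiples of 4 in [1719,2042]: 81.
Of those, multiples of 100: 3 (not leap unless ÷400).
Multiples of 400: 1.
Leap years = 81 − 3 + 1 = 79.

79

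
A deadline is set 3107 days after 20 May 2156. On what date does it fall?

+365 (one year) → May 20, 2157 (2742 left).
+365 (one year) → May 20, 2158 (2377 left).
+365 (one year) → May 20, 2159 (2012 left).
+366 (one year; includes Feb 29, 2160) → May 20, 2160 (1646 left).
+365 (one year) → May 20, 2161 (1281 left).
+365 (one year) → May 20, 2162 (916 left).
+365 (one year) → May 20, 2163 (551 left).
+366 (one year; includes Feb 29, 2164) → May 20, 2164 (185 left).
May has 31 days: +12 → Jun 1, 2164 (173 left).
Jun has 30 days: +30 → Jul 1, 2164 (143 left).
Jul has 31 days: +31 → Aug 1, 2164 (112 left).
Aug has 31 days: +31 → Sep 1, 2164 (81 left).
Sep has 30 days: +30 → Oct 1, 2164 (51 left).
Oct has 31 days: +31 → Nov 1, 2164 (20 left).
+20 → Nov 21, 2164.

November 21, 2164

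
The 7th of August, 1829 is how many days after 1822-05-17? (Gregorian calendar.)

2639

May 17, 1822 → May 17, 1823: 365 days.
May 17, 1823 → May 17, 1824: 366 days (Feb 29, 1824 is in that span).
May 17, 1824 → May 17, 1825: 365 days.
May 17, 1825 → May 17, 1826: 365 days.
May 17, 1826 → May 17, 1827: 365 days.
May 17, 1827 → May 17, 1828: 366 days (Feb 29, 1828 is in that span).
May 17, 1828 → May 17, 1829: 365 days.
May 17, 1829 → Jun 17, 1829: 31 days (May has 31).
Jun 17, 1829 → Jul 17, 1829: 30 days (June has 30).
Jul 17, 1829 → Aug 7, 1829: 21 days.
Total: 2639 days.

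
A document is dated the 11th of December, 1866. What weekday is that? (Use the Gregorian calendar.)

Doomsday rule: the anchor day for the 1800s is Friday. For year 66: 66÷12 = 5 r 6, and 6÷4 = 1, so 5+6+1 = 12.
Friday + 12 ≡ Wednesday — that's 1866's doomsday.
In December the doomsday date is Dec 12.
Dec 11 is 1 day before Dec 12; 1 mod 7 = 1, so Wednesday − 1 = Tuesday.

Tuesday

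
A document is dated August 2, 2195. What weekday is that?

Sunday

Doomsday rule: the anchor day for the 2100s is Sunday. For year 95: 95÷12 = 7 r 11, and 11÷4 = 2, so 7+11+2 = 20.
Sunday + 20 ≡ Saturday — that's 2195's doomsday.
In August the doomsday date is Aug 8.
Aug 2 is 6 days before Aug 8; 6 mod 7 = 6, so Saturday − 6 = Sunday.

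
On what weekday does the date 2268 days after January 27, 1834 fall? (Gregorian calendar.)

Monday

First find the weekday of Jan 27, 1834. Doomsday rule: the anchor day for the 1800s is Friday. For year 34: 34÷12 = 2 r 10, and 10÷4 = 2, so 2+10+2 = 14.
Friday + 14 ≡ Friday — that's 1834's doomsday.
In January the doomsday date is Jan 3 (1834 is not a leap year).
Jan 27 is 24 days after Jan 3; 24 mod 7 = 3, so Friday + 3 = Monday.
2268 mod 7 = 0, so 2268 days after a Monday is Monday + 0 = Monday.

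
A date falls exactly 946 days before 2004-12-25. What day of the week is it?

Dec 25, 2004 is a Saturday.
946 mod 7 = 1, so 946 days before a Saturday is Saturday − 1 = Friday.

Friday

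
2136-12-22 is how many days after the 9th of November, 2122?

5157

Nov 9, 2122 → Nov 9, 2123: 365 days.
Nov 9, 2123 → Nov 9, 2124: 366 days (Feb 29, 2124 is in that span).
Nov 9, 2124 → Nov 9, 2125: 365 days.
Nov 9, 2125 → Nov 9, 2126: 365 days.
Nov 9, 2126 → Nov 9, 2127: 365 days.
Nov 9, 2127 → Nov 9, 2128: 366 days (Feb 29, 2128 is in that span).
Nov 9, 2128 → Nov 9, 2129: 365 days.
Nov 9, 2129 → Nov 9, 2130: 365 days.
Nov 9, 2130 → Nov 9, 2131: 365 days.
Nov 9, 2131 → Nov 9, 2132: 366 days (Feb 29, 2132 is in that span).
Nov 9, 2132 → Nov 9, 2133: 365 days.
Nov 9, 2133 → Nov 9, 2134: 365 days.
Nov 9, 2134 → Nov 9, 2135: 365 days.
Nov 9, 2135 → Nov 9, 2136: 366 days (Feb 29, 2136 is in that span).
Nov 9, 2136 → Dec 9, 2136: 30 days (November has 30).
Dec 9, 2136 → Dec 22, 2136: 13 days.
Total: 5157 days.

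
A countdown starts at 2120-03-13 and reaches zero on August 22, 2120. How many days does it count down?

Mar 13, 2120 → Apr 13, 2120: 31 days (March has 31).
Apr 13, 2120 → May 13, 2120: 30 days (April has 30).
May 13, 2120 → Jun 13, 2120: 31 days (May has 31).
Jun 13, 2120 → Jul 13, 2120: 30 days (June has 30).
Jul 13, 2120 → Aug 13, 2120: 31 days (July has 31).
Aug 13, 2120 → Aug 22, 2120: 9 days.
Total: 162 days.

162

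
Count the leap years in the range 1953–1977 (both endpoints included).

6

Multiples of 4 in [1953,1977]: 6.
Of those, multiples of 100: 0 (not leap unless ÷400).
Multiples of 400: 0.
Leap years = 6 − 0 + 0 = 6.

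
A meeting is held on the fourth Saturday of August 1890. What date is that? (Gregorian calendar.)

August 23, 1890

August 1, 1890 is a Friday.
The first Saturday is therefore August 2 (1 days later).
The fourth Saturday is 2 + 3×7 = August 23.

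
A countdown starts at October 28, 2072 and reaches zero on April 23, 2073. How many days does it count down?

Oct 28, 2072 → Nov 28, 2072: 31 days (October has 31).
Nov 28, 2072 → Dec 28, 2072: 30 days (November has 30).
Dec 28, 2072 → Jan 28, 2073: 31 days (December has 31).
Jan 28, 2073 → Feb 28, 2073: 31 days (January has 31).
Feb 28, 2073 → Mar 28, 2073: 28 days (February has 28).
Mar 28, 2073 → Apr 23, 2073: 26 days.
Total: 177 days.

177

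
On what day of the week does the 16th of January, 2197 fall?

Doomsday rule: the anchor day for the 2100s is Sunday. For year 97: 97÷12 = 8 r 1, and 1÷4 = 0, so 8+1+0 = 9.
Sunday + 9 ≡ Tuesday — that's 2197's doomsday.
In January the doomsday date is Jan 3 (2197 is not a leap year).
Jan 16 is 13 days after Jan 3; 13 mod 7 = 6, so Tuesday + 6 = Monday.

Monday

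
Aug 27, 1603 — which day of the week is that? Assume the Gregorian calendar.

Wednesday

Doomsday rule: the anchor day for the 1600s is Tuesday. For year 03: 3÷12 = 0 r 3, and 3÷4 = 0, so 0+3+0 = 3.
Tuesday + 3 ≡ Friday — that's 1603's doomsday.
In August the doomsday date is Aug 8.
Aug 27 is 19 days after Aug 8; 19 mod 7 = 5, so Friday + 5 = Wednesday.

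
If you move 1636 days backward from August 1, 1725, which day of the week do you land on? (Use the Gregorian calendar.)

Aug 1, 1725 is a Wednesday.
1636 mod 7 = 5, so 1636 days before a Wednesday is Wednesday − 5 = Friday.

Friday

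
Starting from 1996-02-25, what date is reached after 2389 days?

+366 (one year; includes Feb 29, 1996) → Feb 25, 1997 (2023 left).
+365 (one year) → Feb 25, 1998 (1658 left).
+365 (one year) → Feb 25, 1999 (1293 left).
+365 (one year) → Feb 25, 2000 (928 left).
+366 (one year; includes Feb 29, 2000) → Feb 25, 2001 (562 left).
+365 (one year) → Feb 25, 2002 (197 left).
Feb has 28 days: +4 → Mar 1, 2002 (193 left).
Mar has 31 days: +31 → Apr 1, 2002 (162 left).
Apr has 30 days: +30 → May 1, 2002 (132 left).
May has 31 days: +31 → Jun 1, 2002 (101 left).
Jun has 30 days: +30 → Jul 1, 2002 (71 left).
Jul has 31 days: +31 → Aug 1, 2002 (40 left).
Aug has 31 days: +31 → Sep 1, 2002 (9 left).
+9 → Sep 10, 2002.

September 10, 2002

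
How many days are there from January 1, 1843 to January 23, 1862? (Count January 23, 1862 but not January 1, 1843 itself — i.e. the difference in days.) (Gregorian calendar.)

Jan 1, 1843 → Jan 1, 1844: 365 days.
Jan 1, 1844 → Jan 1, 1845: 366 days (Feb 29, 1844 is in that span).
Jan 1, 1845 → Jan 1, 1846: 365 days.
Jan 1, 1846 → Jan 1, 1847: 365 days.
Jan 1, 1847 → Jan 1, 1848: 365 days.
Jan 1, 1848 → Jan 1, 1849: 366 days (Feb 29, 1848 is in that span).
Jan 1, 1849 → Jan 1, 1850: 365 days.
Jan 1, 1850 → Jan 1, 1851: 365 days.
Jan 1, 1851 → Jan 1, 1852: 365 days.
Jan 1, 1852 → Jan 1, 1853: 366 days (Feb 29, 1852 is in that span).
Jan 1, 1853 → Jan 1, 1854: 365 days.
Jan 1, 1854 → Jan 1, 1855: 365 days.
Jan 1, 1855 → Jan 1, 1856: 365 days.
Jan 1, 1856 → Jan 1, 1857: 366 days (Feb 29, 1856 is in that span).
Jan 1, 1857 → Jan 1, 1858: 365 days.
Jan 1, 1858 → Jan 1, 1859: 365 days.
Jan 1, 1859 → Jan 1, 1860: 365 days.
Jan 1, 1860 → Jan 1, 1861: 366 days (Feb 29, 1860 is in that span).
Jan 1, 1861 → Feb 1, 1861: 31 days (January has 31).
Feb 1, 1861 → Mar 1, 1861: 28 days (February has 28).
Mar 1, 1861 → Apr 1, 1861: 31 days (March has 31).
Apr 1, 1861 → May 1, 1861: 30 days (April has 30).
May 1, 1861 → Jun 1, 1861: 31 days (May has 31).
Jun 1, 1861 → Jul 1, 1861: 30 days (June has 30).
Jul 1, 1861 → Aug 1, 1861: 31 days (July has 31).
Aug 1, 1861 → Sep 1, 1861: 31 days (August has 31).
Sep 1, 1861 → Oct 1, 1861: 30 days (September has 30).
Oct 1, 1861 → Nov 1, 1861: 31 days (October has 31).
Nov 1, 1861 → Dec 1, 1861: 30 days (November has 30).
Dec 1, 1861 → Jan 1, 1862: 31 days (December has 31).
Jan 1, 1862 → Jan 23, 1862: 22 days.
Total: 6962 days.

6962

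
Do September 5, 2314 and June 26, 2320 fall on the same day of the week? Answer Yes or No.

From Sep 5, 2314 to Jun 26, 2320 is 2121 days.
2121 mod 7 = 0, so they are the same weekday.
(Sep 5, 2314 is a Saturday; Jun 26, 2320 is a Saturday.)

Yes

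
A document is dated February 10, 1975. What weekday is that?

Monday

Doomsday rule: the anchor day for the 1900s is Wednesday. For year 75: 75÷12 = 6 r 3, and 3÷4 = 0, so 6+3+0 = 9.
Wednesday + 9 ≡ Friday — that's 1975's doomsday.
In February the doomsday date is Feb 28 (1975 is not a leap year).
Feb 10 is 18 days before Feb 28; 18 mod 7 = 4, so Friday − 4 = Monday.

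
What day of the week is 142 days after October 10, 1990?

Friday

First find the weekday of Oct 10, 1990. Doomsday rule: the anchor day for the 1900s is Wednesday. For year 90: 90÷12 = 7 r 6, and 6÷4 = 1, so 7+6+1 = 14.
Wednesday + 14 ≡ Wednesday — that's 1990's doomsday.
In October the doomsday date is Oct 10.
Oct 10 is the doomsday itself: Wednesday.
142 mod 7 = 2, so 142 days after a Wednesday is Wednesday + 2 = Friday.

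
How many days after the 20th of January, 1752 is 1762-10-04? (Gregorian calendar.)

Jan 20, 1752 → Jan 20, 1753: 366 days (Feb 29, 1752 is in that span).
Jan 20, 1753 → Jan 20, 1754: 365 days.
Jan 20, 1754 → Jan 20, 1755: 365 days.
Jan 20, 1755 → Jan 20, 1756: 365 days.
Jan 20, 1756 → Jan 20, 1757: 366 days (Feb 29, 1756 is in that span).
Jan 20, 1757 → Jan 20, 1758: 365 days.
Jan 20, 1758 → Jan 20, 1759: 365 days.
Jan 20, 1759 → Jan 20, 1760: 365 days.
Jan 20, 1760 → Jan 20, 1761: 366 days (Feb 29, 1760 is in that span).
Jan 20, 1761 → Jan 20, 1762: 365 days.
Jan 20, 1762 → Feb 20, 1762: 31 days (January has 31).
Feb 20, 1762 → Mar 20, 1762: 28 days (February has 28).
Mar 20, 1762 → Apr 20, 1762: 31 days (March has 31).
Apr 20, 1762 → May 20, 1762: 30 days (April has 30).
May 20, 1762 → Jun 20, 1762: 31 days (May has 31).
Jun 20, 1762 → Jul 20, 1762: 30 days (June has 30).
Jul 20, 1762 → Aug 20, 1762: 31 days (July has 31).
Aug 20, 1762 → Sep 20, 1762: 31 days (August has 31).
Sep 20, 1762 → Oct 4, 1762: 14 days.
Total: 3910 days.

3910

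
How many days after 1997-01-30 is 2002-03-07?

Jan 30, 1997 → Jan 30, 1998: 365 days.
Jan 30, 1998 → Jan 30, 1999: 365 days.
Jan 30, 1999 → Jan 30, 2000: 365 days.
Jan 30, 2000 → Jan 30, 2001: 366 days (Feb 29, 2000 is in that span).
Jan 30, 2001 → Jan 30, 2002: 365 days.
Jan 30, 2002 → Feb 28, 2002: 29 days (January has 31).
Feb 28, 2002 → Mar 7, 2002: 7 days.
Total: 1862 days.

1862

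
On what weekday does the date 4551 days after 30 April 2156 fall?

Saturday

First find the weekday of Apr 30, 2156. Doomsday rule: the anchor day for the 2100s is Sunday. For year 56: 56÷12 = 4 r 8, and 8÷4 = 2, so 4+8+2 = 14.
Sunday + 14 ≡ Sunday — that's 2156's doomsday.
In April the doomsday date is Apr 4.
Apr 30 is 26 days after Apr 4; 26 mod 7 = 5, so Sunday + 5 = Friday.
4551 mod 7 = 1, so 4551 days after a Friday is Friday + 1 = Saturday.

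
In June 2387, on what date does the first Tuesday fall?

June 2, 2387

June 1, 2387 is a Monday.
The first Tuesday is therefore June 2 (1 days later).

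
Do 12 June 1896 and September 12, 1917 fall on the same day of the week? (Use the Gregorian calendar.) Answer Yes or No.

No

From Jun 12, 1896 to Sep 12, 1917 is 7761 days.
7761 mod 7 = 5, so they are different weekdays.
(Jun 12, 1896 is a Friday; Sep 12, 1917 is a Wednesday.)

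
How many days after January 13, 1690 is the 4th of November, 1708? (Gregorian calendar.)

6869

Jan 13, 1690 → Jan 13, 1691: 365 days.
Jan 13, 1691 → Jan 13, 1692: 365 days.
Jan 13, 1692 → Jan 13, 1693: 366 days (Feb 29, 1692 is in that span).
Jan 13, 1693 → Jan 13, 1694: 365 days.
Jan 13, 1694 → Jan 13, 1695: 365 days.
Jan 13, 1695 → Jan 13, 1696: 365 days.
Jan 13, 1696 → Jan 13, 1697: 366 days (Feb 29, 1696 is in that span).
Jan 13, 1697 → Jan 13, 1698: 365 days.
Jan 13, 1698 → Jan 13, 1699: 365 days.
Jan 13, 1699 → Jan 13, 1700: 365 days.
Jan 13, 1700 → Jan 13, 1701: 365 days.
Jan 13, 1701 → Jan 13, 1702: 365 days.
Jan 13, 1702 → Jan 13, 1703: 365 days.
Jan 13, 1703 → Jan 13, 1704: 365 days.
Jan 13, 1704 → Jan 13, 1705: 366 days (Feb 29, 1704 is in that span).
Jan 13, 1705 → Jan 13, 1706: 365 days.
Jan 13, 1706 → Jan 13, 1707: 365 days.
Jan 13, 1707 → Jan 13, 1708: 365 days.
Jan 13, 1708 → Feb 13, 1708: 31 days (January has 31).
Feb 13, 1708 → Mar 13, 1708: 29 days (February has 29).
Mar 13, 1708 → Apr 13, 1708: 31 days (March has 31).
Apr 13, 1708 → May 13, 1708: 30 days (April has 30).
May 13, 1708 → Jun 13, 1708: 31 days (May has 31).
Jun 13, 1708 → Jul 13, 1708: 30 days (June has 30).
Jul 13, 1708 → Aug 13, 1708: 31 days (July has 31).
Aug 13, 1708 → Sep 13, 1708: 31 days (August has 31).
Sep 13, 1708 → Oct 13, 1708: 30 days (September has 30).
Oct 13, 1708 → Nov 4, 1708: 22 days.
Total: 6869 days.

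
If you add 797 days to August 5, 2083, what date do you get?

October 10, 2085

+366 (one year; includes Feb 29, 2084) → Aug 5, 2084 (431 left).
+365 (one year) → Aug 5, 2085 (66 left).
Aug has 31 days: +27 → Sep 1, 2085 (39 left).
Sep has 30 days: +30 → Oct 1, 2085 (9 left).
+9 → Oct 10, 2085.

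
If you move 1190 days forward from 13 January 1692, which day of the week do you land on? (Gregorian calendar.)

Sunday

First find the weekday of Jan 13, 1692. Doomsday rule: the anchor day for the 1600s is Tuesday. For year 92: 92÷12 = 7 r 8, and 8÷4 = 2, so 7+8+2 = 17.
Tuesday + 17 ≡ Friday — that's 1692's doomsday.
In January the doomsday date is Jan 4 (1692 is a leap year (divisible by 4)).
Jan 13 is 9 days after Jan 4; 9 mod 7 = 2, so Friday + 2 = Sunday.
1190 mod 7 = 0, so 1190 days after a Sunday is Sunday + 0 = Sunday.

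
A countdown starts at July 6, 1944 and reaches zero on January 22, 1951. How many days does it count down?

2391

Jul 6, 1944 → Jul 6, 1945: 365 days.
Jul 6, 1945 → Jul 6, 1946: 365 days.
Jul 6, 1946 → Jul 6, 1947: 365 days.
Jul 6, 1947 → Jul 6, 1948: 366 days (Feb 29, 1948 is in that span).
Jul 6, 1948 → Jul 6, 1949: 365 days.
Jul 6, 1949 → Jul 6, 1950: 365 days.
Jul 6, 1950 → Aug 6, 1950: 31 days (July has 31).
Aug 6, 1950 → Sep 6, 1950: 31 days (August has 31).
Sep 6, 1950 → Oct 6, 1950: 30 days (September has 30).
Oct 6, 1950 → Nov 6, 1950: 31 days (October has 31).
Nov 6, 1950 → Dec 6, 1950: 30 days (November has 30).
Dec 6, 1950 → Jan 6, 1951: 31 days (December has 31).
Jan 6, 1951 → Jan 22, 1951: 16 days.
Total: 2391 days.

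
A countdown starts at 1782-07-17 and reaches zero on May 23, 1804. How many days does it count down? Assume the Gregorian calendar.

7980

Jul 17, 1782 → Jul 17, 1783: 365 days.
Jul 17, 1783 → Jul 17, 1784: 366 days (Feb 29, 1784 is in that span).
Jul 17, 1784 → Jul 17, 1785: 365 days.
Jul 17, 1785 → Jul 17, 1786: 365 days.
Jul 17, 1786 → Jul 17, 1787: 365 days.
Jul 17, 1787 → Jul 17, 1788: 366 days (Feb 29, 1788 is in that span).
Jul 17, 1788 → Jul 17, 1789: 365 days.
Jul 17, 1789 → Jul 17, 1790: 365 days.
Jul 17, 1790 → Jul 17, 1791: 365 days.
Jul 17, 1791 → Jul 17, 1792: 366 days (Feb 29, 1792 is in that span).
Jul 17, 1792 → Jul 17, 1793: 365 days.
Jul 17, 1793 → Jul 17, 1794: 365 days.
Jul 17, 1794 → Jul 17, 1795: 365 days.
Jul 17, 1795 → Jul 17, 1796: 366 days (Feb 29, 1796 is in that span).
Jul 17, 1796 → Jul 17, 1797: 365 days.
Jul 17, 1797 → Jul 17, 1798: 365 days.
Jul 17, 1798 → Jul 17, 1799: 365 days.
Jul 17, 1799 → Jul 17, 1800: 365 days.
Jul 17, 1800 → Jul 17, 1801: 365 days.
Jul 17, 1801 → Jul 17, 1802: 365 days.
Jul 17, 1802 → Jul 17, 1803: 365 days.
Jul 17, 1803 → Aug 17, 1803: 31 days (July has 31).
Aug 17, 1803 → Sep 17, 1803: 31 days (August has 31).
Sep 17, 1803 → Oct 17, 1803: 30 days (September has 30).
Oct 17, 1803 → Nov 17, 1803: 31 days (October has 31).
Nov 17, 1803 → Dec 17, 1803: 30 days (November has 30).
Dec 17, 1803 → Jan 17, 1804: 31 days (December has 31).
Jan 17, 1804 → Feb 17, 1804: 31 days (January has 31).
Feb 17, 1804 → Mar 17, 1804: 29 days (February has 29).
Mar 17, 1804 → Apr 17, 1804: 31 days (March has 31).
Apr 17, 1804 → May 17, 1804: 30 days (April has 30).
May 17, 1804 → May 23, 1804: 6 days.
Total: 7980 days.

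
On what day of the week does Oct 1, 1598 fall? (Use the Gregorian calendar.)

Thursday

Doomsday rule: the anchor day for the 1500s is Wednesday. For year 98: 98÷12 = 8 r 2, and 2÷4 = 0, so 8+2+0 = 10.
Wednesday + 10 ≡ Saturday — that's 1598's doomsday.
In October the doomsday date is Oct 10.
Oct 1 is 9 days before Oct 10; 9 mod 7 = 2, so Saturday − 2 = Thursday.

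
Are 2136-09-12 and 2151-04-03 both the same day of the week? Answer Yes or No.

No

From Sep 12, 2136 to Apr 3, 2151 is 5316 days.
5316 mod 7 = 3, so they are different weekdays.
(Sep 12, 2136 is a Wednesday; Apr 3, 2151 is a Saturday.)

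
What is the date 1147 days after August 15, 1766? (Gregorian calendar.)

October 5, 1769

+365 (one year) → Aug 15, 1767 (782 left).
+366 (one year; includes Feb 29, 1768) → Aug 15, 1768 (416 left).
+365 (one year) → Aug 15, 1769 (51 left).
Aug has 31 days: +17 → Sep 1, 1769 (34 left).
Sep has 30 days: +30 → Oct 1, 1769 (4 left).
+4 → Oct 5, 1769.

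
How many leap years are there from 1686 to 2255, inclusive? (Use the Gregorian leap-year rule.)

Multiples of 4 in [1686,2255]: 142.
Of those, multiples of 100: 6 (not leap unless ÷400).
Multiples of 400: 1.
Leap years = 142 − 6 + 1 = 137.

137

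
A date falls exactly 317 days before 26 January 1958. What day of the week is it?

Jan 26, 1958 is a Sunday.
317 mod 7 = 2, so 317 days before a Sunday is Sunday − 2 = Friday.

Friday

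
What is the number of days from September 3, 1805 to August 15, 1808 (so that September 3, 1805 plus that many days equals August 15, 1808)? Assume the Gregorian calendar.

1077

Sep 3, 1805 → Sep 3, 1806: 365 days.
Sep 3, 1806 → Sep 3, 1807: 365 days.
Sep 3, 1807 → Oct 3, 1807: 30 days (September has 30).
Oct 3, 1807 → Nov 3, 1807: 31 days (October has 31).
Nov 3, 1807 → Dec 3, 1807: 30 days (November has 30).
Dec 3, 1807 → Jan 3, 1808: 31 days (December has 31).
Jan 3, 1808 → Feb 3, 1808: 31 days (January has 31).
Feb 3, 1808 → Mar 3, 1808: 29 days (February has 29).
Mar 3, 1808 → Apr 3, 1808: 31 days (March has 31).
Apr 3, 1808 → May 3, 1808: 30 days (April has 30).
May 3, 1808 → Jun 3, 1808: 31 days (May has 31).
Jun 3, 1808 → Jul 3, 1808: 30 days (June has 30).
Jul 3, 1808 → Aug 3, 1808: 31 days (July has 31).
Aug 3, 1808 → Aug 15, 1808: 12 days.
Total: 1077 days.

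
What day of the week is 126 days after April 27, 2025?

Apr 27, 2025 is a Sunday.
126 mod 7 = 0, so 126 days after a Sunday is Sunday + 0 = Sunday.

Sunday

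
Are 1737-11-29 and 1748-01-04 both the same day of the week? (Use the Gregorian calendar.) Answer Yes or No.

From Nov 29, 1737 to Jan 4, 1748 is 3688 days.
3688 mod 7 = 6, so they are different weekdays.
(Nov 29, 1737 is a Friday; Jan 4, 1748 is a Thursday.)

No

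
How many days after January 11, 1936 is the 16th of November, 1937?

Jan 11, 1936 → Jan 11, 1937: 366 days (Feb 29, 1936 is in that span).
Jan 11, 1937 → Feb 11, 1937: 31 days (January has 31).
Feb 11, 1937 → Mar 11, 1937: 28 days (February has 28).
Mar 11, 1937 → Apr 11, 1937: 31 days (March has 31).
Apr 11, 1937 → May 11, 1937: 30 days (April has 30).
May 11, 1937 → Jun 11, 1937: 31 days (May has 31).
Jun 11, 1937 → Jul 11, 1937: 30 days (June has 30).
Jul 11, 1937 → Aug 11, 1937: 31 days (July has 31).
Aug 11, 1937 → Sep 11, 1937: 31 days (August has 31).
Sep 11, 1937 → Oct 11, 1937: 30 days (September has 30).
Oct 11, 1937 → Nov 11, 1937: 31 days (October has 31).
Nov 11, 1937 → Nov 16, 1937: 5 days.
Total: 675 days.

675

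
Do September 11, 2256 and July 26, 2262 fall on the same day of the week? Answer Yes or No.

From Sep 11, 2256 to Jul 26, 2262 is 2144 days.
2144 mod 7 = 2, so they are different weekdays.
(Sep 11, 2256 is a Thursday; Jul 26, 2262 is a Saturday.)

No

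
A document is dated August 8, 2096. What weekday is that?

Wednesday

Doomsday rule: the anchor day for the 2000s is Tuesday. For year 96: 96÷12 = 8 r 0, and 0÷4 = 0, so 8+0+0 = 8.
Tuesday + 8 ≡ Wednesday — that's 2096's doomsday.
In August the doomsday date is Aug 8.
Aug 8 is the doomsday itself: Wednesday.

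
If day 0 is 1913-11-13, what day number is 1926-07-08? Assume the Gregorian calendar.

Nov 13, 1913 → Nov 13, 1914: 365 days.
Nov 13, 1914 → Nov 13, 1915: 365 days.
Nov 13, 1915 → Nov 13, 1916: 366 days (Feb 29, 1916 is in that span).
Nov 13, 1916 → Nov 13, 1917: 365 days.
Nov 13, 1917 → Nov 13, 1918: 365 days.
Nov 13, 1918 → Nov 13, 1919: 365 days.
Nov 13, 1919 → Nov 13, 1920: 366 days (Feb 29, 1920 is in that span).
Nov 13, 1920 → Nov 13, 1921: 365 days.
Nov 13, 1921 → Nov 13, 1922: 365 days.
Nov 13, 1922 → Nov 13, 1923: 365 days.
Nov 13, 1923 → Nov 13, 1924: 366 days (Feb 29, 1924 is in that span).
Nov 13, 1924 → Nov 13, 1925: 365 days.
Nov 13, 1925 → Dec 13, 1925: 30 days (November has 30).
Dec 13, 1925 → Jan 13, 1926: 31 days (December has 31).
Jan 13, 1926 → Feb 13, 1926: 31 days (January has 31).
Feb 13, 1926 → Mar 13, 1926: 28 days (February has 28).
Mar 13, 1926 → Apr 13, 1926: 31 days (March has 31).
Apr 13, 1926 → May 13, 1926: 30 days (April has 30).
May 13, 1926 → Jun 13, 1926: 31 days (May has 31).
Jun 13, 1926 → Jul 8, 1926: 25 days.
Total: 4620 days.

4620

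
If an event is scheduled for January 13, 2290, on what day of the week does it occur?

Doomsday rule: the anchor day for the 2200s is Friday. For year 90: 90÷12 = 7 r 6, and 6÷4 = 1, so 7+6+1 = 14.
Friday + 14 ≡ Friday — that's 2290's doomsday.
In January the doomsday date is Jan 3 (2290 is not a leap year).
Jan 13 is 10 days after Jan 3; 10 mod 7 = 3, so Friday + 3 = Monday.

Monday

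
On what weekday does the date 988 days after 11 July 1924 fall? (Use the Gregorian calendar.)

Jul 11, 1924 is a Friday.
988 mod 7 = 1, so 988 days after a Friday is Friday + 1 = Saturday.

Saturday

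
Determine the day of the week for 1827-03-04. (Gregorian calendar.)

Doomsday rule: the anchor day for the 1800s is Friday. For year 27: 27÷12 = 2 r 3, and 3÷4 = 0, so 2+3+0 = 5.
Friday + 5 ≡ Wednesday — that's 1827's doomsday.
In March the doomsday date is Mar 14.
Mar 4 is 10 days before Mar 14; 10 mod 7 = 3, so Wednesday − 3 = Sunday.

Sunday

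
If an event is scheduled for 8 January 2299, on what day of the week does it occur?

Sunday

Doomsday rule: the anchor day for the 2200s is Friday. For year 99: 99÷12 = 8 r 3, and 3÷4 = 0, so 8+3+0 = 11.
Friday + 11 ≡ Tuesday — that's 2299's doomsday.
In January the doomsday date is Jan 3 (2299 is not a leap year).
Jan 8 is 5 days after Jan 3; 5 mod 7 = 5, so Tuesday + 5 = Sunday.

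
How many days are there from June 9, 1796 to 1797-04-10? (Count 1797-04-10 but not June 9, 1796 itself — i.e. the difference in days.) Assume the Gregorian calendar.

305

Jun 9, 1796 → Jul 9, 1796: 30 days (June has 30).
Jul 9, 1796 → Aug 9, 1796: 31 days (July has 31).
Aug 9, 1796 → Sep 9, 1796: 31 days (August has 31).
Sep 9, 1796 → Oct 9, 1796: 30 days (September has 30).
Oct 9, 1796 → Nov 9, 1796: 31 days (October has 31).
Nov 9, 1796 → Dec 9, 1796: 30 days (November has 30).
Dec 9, 1796 → Jan 9, 1797: 31 days (December has 31).
Jan 9, 1797 → Feb 9, 1797: 31 days (January has 31).
Feb 9, 1797 → Mar 9, 1797: 28 days (February has 28).
Mar 9, 1797 → Apr 9, 1797: 31 days (March has 31).
Apr 9, 1797 → Apr 10, 1797: 1 days.
Total: 305 days.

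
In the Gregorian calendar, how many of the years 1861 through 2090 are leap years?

56

Multiples of 4 in [1861,2090]: 57.
Of those, multiples of 100: 2 (not leap unless ÷400).
Multiples of 400: 1.
Leap years = 57 − 2 + 1 = 56.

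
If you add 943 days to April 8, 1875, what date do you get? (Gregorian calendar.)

+366 (one year; includes Feb 29, 1876) → Apr 8, 1876 (577 left).
+365 (one year) → Apr 8, 1877 (212 left).
Apr has 30 days: +23 → May 1, 1877 (189 left).
May has 31 days: +31 → Jun 1, 1877 (158 left).
Jun has 30 days: +30 → Jul 1, 1877 (128 left).
Jul has 31 days: +31 → Aug 1, 1877 (97 left).
Aug has 31 days: +31 → Sep 1, 1877 (66 left).
Sep has 30 days: +30 → Oct 1, 1877 (36 left).
Oct has 31 days: +31 → Nov 1, 1877 (5 left).
+5 → Nov 6, 1877.

November 6, 1877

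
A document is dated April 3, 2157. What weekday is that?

Doomsday rule: the anchor day for the 2100s is Sunday. For year 57: 57÷12 = 4 r 9, and 9÷4 = 2, so 4+9+2 = 15.
Sunday + 15 ≡ Monday — that's 2157's doomsday.
In April the doomsday date is Apr 4.
Apr 3 is 1 day before Apr 4; 1 mod 7 = 1, so Monday − 1 = Sunday.

Sunday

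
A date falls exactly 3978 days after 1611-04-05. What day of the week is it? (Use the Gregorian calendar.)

Thursday

First find the weekday of Apr 5, 1611. Doomsday rule: the anchor day for the 1600s is Tuesday. For year 11: 11÷12 = 0 r 11, and 11÷4 = 2, so 0+11+2 = 13.
Tuesday + 13 ≡ Monday — that's 1611's doomsday.
In April the doomsday date is Apr 4.
Apr 5 is 1 day after Apr 4; 1 mod 7 = 1, so Monday + 1 = Tuesday.
3978 mod 7 = 2, so 3978 days after a Tuesday is Tuesday + 2 = Thursday.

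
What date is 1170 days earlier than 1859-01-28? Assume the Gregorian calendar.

November 15, 1855

−365 (one year) → Jan 28, 1858 (805 left).
−365 (one year) → Jan 28, 1857 (440 left).
−366 (one year; includes Feb 29, 1856) → Jan 28, 1856 (74 left).
−28 → Dec 31, 1855 (end of Dec, 31 days; 46 left).
−31 → Nov 30, 1855 (end of Nov, 30 days; 15 left).
−15 → Nov 15, 1855.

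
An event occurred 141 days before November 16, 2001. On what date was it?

June 28, 2001

−16 → Oct 31, 2001 (end of Oct, 31 days; 125 left).
−31 → Sep 30, 2001 (end of Sep, 30 days; 94 left).
−30 → Aug 31, 2001 (end of Aug, 31 days; 64 left).
−31 → Jul 31, 2001 (end of Jul, 31 days; 33 left).
−31 → Jun 30, 2001 (end of Jun, 30 days; 2 left).
−2 → Jun 28, 2001.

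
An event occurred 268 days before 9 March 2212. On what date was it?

June 15, 2211

−9 → Feb 29, 2212 (end of Feb, 29 days; 259 left).
−29 → Jan 31, 2212 (end of Jan, 31 days; 230 left).
−31 → Dec 31, 2211 (end of Dec, 31 days; 199 left).
−31 → Nov 30, 2211 (end of Nov, 30 days; 168 left).
−30 → Oct 31, 2211 (end of Oct, 31 days; 138 left).
−31 → Sep 30, 2211 (end of Sep, 30 days; 107 left).
−30 → Aug 31, 2211 (end of Aug, 31 days; 77 left).
−31 → Jul 31, 2211 (end of Jul, 31 days; 46 left).
−31 → Jun 30, 2211 (end of Jun, 30 days; 15 left).
−15 → Jun 15, 2211.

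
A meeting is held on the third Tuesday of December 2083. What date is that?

December 21, 2083

December 1, 2083 is a Wednesday.
The first Tuesday is therefore December 7 (6 days later).
The third Tuesday is 7 + 2×7 = December 21.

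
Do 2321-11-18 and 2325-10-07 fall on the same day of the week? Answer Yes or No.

No

From Nov 18, 2321 to Oct 7, 2325 is 1419 days.
1419 mod 7 = 5, so they are different weekdays.
(Nov 18, 2321 is a Friday; Oct 7, 2325 is a Wednesday.)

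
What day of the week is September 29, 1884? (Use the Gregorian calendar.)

Monday

Doomsday rule: the anchor day for the 1800s is Friday. For year 84: 84÷12 = 7 r 0, and 0÷4 = 0, so 7+0+0 = 7.
Friday + 7 ≡ Friday — that's 1884's doomsday.
In September the doomsday date is Sep 5.
Sep 29 is 24 days after Sep 5; 24 mod 7 = 3, so Friday + 3 = Monday.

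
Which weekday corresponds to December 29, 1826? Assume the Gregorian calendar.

Doomsday rule: the anchor day for the 1800s is Friday. For year 26: 26÷12 = 2 r 2, and 2÷4 = 0, so 2+2+0 = 4.
Friday + 4 ≡ Tuesday — that's 1826's doomsday.
In December the doomsday date is Dec 12.
Dec 29 is 17 days after Dec 12; 17 mod 7 = 3, so Tuesday + 3 = Friday.

Friday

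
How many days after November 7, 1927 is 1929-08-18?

Nov 7, 1927 → Nov 7, 1928: 366 days (Feb 29, 1928 is in that span).
Nov 7, 1928 → Dec 7, 1928: 30 days (November has 30).
Dec 7, 1928 → Jan 7, 1929: 31 days (December has 31).
Jan 7, 1929 → Feb 7, 1929: 31 days (January has 31).
Feb 7, 1929 → Mar 7, 1929: 28 days (February has 28).
Mar 7, 1929 → Apr 7, 1929: 31 days (March has 31).
Apr 7, 1929 → May 7, 1929: 30 days (April has 30).
May 7, 1929 → Jun 7, 1929: 31 days (May has 31).
Jun 7, 1929 → Jul 7, 1929: 30 days (June has 30).
Jul 7, 1929 → Aug 7, 1929: 31 days (July has 31).
Aug 7, 1929 → Aug 18, 1929: 11 days.
Total: 650 days.

650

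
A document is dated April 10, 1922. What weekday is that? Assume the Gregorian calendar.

Doomsday rule: the anchor day for the 1900s is Wednesday. For year 22: 22÷12 = 1 r 10, and 10÷4 = 2, so 1+10+2 = 13.
Wednesday + 13 ≡ Tuesday — that's 1922's doomsday.
In April the doomsday date is Apr 4.
Apr 10 is 6 days after Apr 4; 6 mod 7 = 6, so Tuesday + 6 = Monday.

Monday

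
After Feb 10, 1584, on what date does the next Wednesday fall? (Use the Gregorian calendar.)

Feb 10, 1584 is a Friday.
From Friday to the next Wednesday is 5 days.
Feb 10, 1584 + 5 = Feb 15, 1584.

February 15, 1584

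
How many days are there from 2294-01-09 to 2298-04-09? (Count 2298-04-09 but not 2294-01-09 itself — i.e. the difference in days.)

Jan 9, 2294 → Jan 9, 2295: 365 days.
Jan 9, 2295 → Jan 9, 2296: 365 days.
Jan 9, 2296 → Jan 9, 2297: 366 days (Feb 29, 2296 is in that span).
Jan 9, 2297 → Jan 9, 2298: 365 days.
Jan 9, 2298 → Feb 9, 2298: 31 days (January has 31).
Feb 9, 2298 → Mar 9, 2298: 28 days (February has 28).
Mar 9, 2298 → Apr 9, 2298: 31 days.
Total: 1551 days.

1551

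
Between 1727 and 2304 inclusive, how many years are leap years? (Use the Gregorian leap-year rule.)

140

Multiples of 4 in [1727,2304]: 145.
Of those, multiples of 100: 6 (not leap unless ÷400).
Multiples of 400: 1.
Leap years = 145 − 6 + 1 = 140.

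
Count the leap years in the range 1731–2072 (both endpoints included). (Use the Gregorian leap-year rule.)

Multiples of 4 in [1731,2072]: 86.
Of those, multiples of 100: 3 (not leap unless ÷400).
Multiples of 400: 1.
Leap years = 86 − 3 + 1 = 84.

84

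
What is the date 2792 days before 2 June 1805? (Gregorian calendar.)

−365 (one year) → Jun 2, 1804 (2427 left).
−366 (one year; includes Feb 29, 1804) → Jun 2, 1803 (2061 left).
−365 (one year) → Jun 2, 1802 (1696 left).
−365 (one year) → Jun 2, 1801 (1331 left).
−365 (one year) → Jun 2, 1800 (966 left).
−365 (one year) → Jun 2, 1799 (601 left).
−365 (one year) → Jun 2, 1798 (236 left).
−2 → May 31, 1798 (end of May, 31 days; 234 left).
−31 → Apr 30, 1798 (end of Apr, 30 days; 203 left).
−30 → Mar 31, 1798 (end of Mar, 31 days; 173 left).
−31 → Feb 28, 1798 (end of Feb, 28 days; 142 left).
−28 → Jan 31, 1798 (end of Jan, 31 days; 114 left).
−31 → Dec 31, 1797 (end of Dec, 31 days; 83 left).
−31 → Nov 30, 1797 (end of Nov, 30 days; 52 left).
−30 → Oct 31, 1797 (end of Oct, 31 days; 22 left).
−22 → Oct 9, 1797.

October 9, 1797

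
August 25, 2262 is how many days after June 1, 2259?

1181

Jun 1, 2259 → Jun 1, 2260: 366 days (Feb 29, 2260 is in that span).
Jun 1, 2260 → Jun 1, 2261: 365 days.
Jun 1, 2261 → Jun 1, 2262: 365 days.
Jun 1, 2262 → Jul 1, 2262: 30 days (June has 30).
Jul 1, 2262 → Aug 1, 2262: 31 days (July has 31).
Aug 1, 2262 → Aug 25, 2262: 24 days.
Total: 1181 days.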